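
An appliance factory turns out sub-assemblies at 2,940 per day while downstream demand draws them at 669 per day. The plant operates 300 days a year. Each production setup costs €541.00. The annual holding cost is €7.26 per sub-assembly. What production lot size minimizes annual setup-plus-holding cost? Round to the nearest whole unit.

Annual demand D = 669 × 300 = 200,700.
Production build-up factor (1 − d/p) = 1 − 669/2,940 = 0.7724.
Q* = √(2DS / (H(1 − d/p))) = √(2 × 200,700 × 541 / (7.26 × 0.7724)).
= √(217,157,400 / 5.608) ≈ 6222.775.

Q* ≈ 6,223 sub-assemblies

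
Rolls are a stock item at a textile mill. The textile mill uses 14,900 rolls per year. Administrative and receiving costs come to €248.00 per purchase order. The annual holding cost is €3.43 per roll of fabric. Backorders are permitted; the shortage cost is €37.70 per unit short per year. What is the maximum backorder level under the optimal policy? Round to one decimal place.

With planned backorders, Q* = √(2DS/H) · √((H+B)/B).
√(2DS/H) = √(2 × 14,900 × 248 / 3.43) = 1467.868.
√((H+B)/B) = √((3.43+37.7)/37.7) = 1.0445.
Q* ≈ 1533.189.
S* = Q* · H/(H+B) = 1533.189 × 3.43/41.13 ≈ 127.859.

S* ≈ 127.9 rolls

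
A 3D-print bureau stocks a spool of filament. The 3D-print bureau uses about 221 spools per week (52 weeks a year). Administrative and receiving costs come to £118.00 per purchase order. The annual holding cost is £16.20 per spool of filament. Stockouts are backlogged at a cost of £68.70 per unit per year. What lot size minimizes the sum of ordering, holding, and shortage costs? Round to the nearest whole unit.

Q* ≈ 455 spools

Annual demand D = 221 × 52 = 11,492.
With planned backorders, Q* = √(2DS/H) · √((H+B)/B).
√(2DS/H) = √(2 × 11,492 × 118 / 16.2) = 409.163.
√((H+B)/B) = √((16.2+68.7)/68.7) = 1.1117.
Q* ≈ 454.854.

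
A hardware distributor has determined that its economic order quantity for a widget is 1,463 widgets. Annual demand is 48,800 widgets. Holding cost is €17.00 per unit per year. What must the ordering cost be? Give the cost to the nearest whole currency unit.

The basic EOQ model gives Q* = √(2DS/H); rearrange for the unknown.
From Q* = √(2DS/H): S = Q*²H / (2D) = 1,463² × 17 / (2 × 48,800) = 372.8102.

S ≈ €373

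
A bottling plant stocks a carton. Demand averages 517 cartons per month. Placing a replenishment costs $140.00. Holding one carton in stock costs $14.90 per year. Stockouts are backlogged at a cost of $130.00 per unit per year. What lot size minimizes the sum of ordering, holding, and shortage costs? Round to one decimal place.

Annual demand D = 517 × 12 = 6,204.
With planned backorders, Q* = √(2DS/H) · √((H+B)/B).
√(2DS/H) = √(2 × 6,204 × 140 / 14.9) = 341.446.
√((H+B)/B) = √((14.9+130)/130) = 1.0558.
Q* ≈ 360.483.

Q* ≈ 360.5 cartons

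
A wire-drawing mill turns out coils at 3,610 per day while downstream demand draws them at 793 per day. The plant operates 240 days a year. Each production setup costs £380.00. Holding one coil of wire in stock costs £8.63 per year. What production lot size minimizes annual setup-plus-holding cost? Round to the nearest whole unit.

Annual demand D = 793 × 240 = 190,320.
Production build-up factor (1 − d/p) = 1 − 793/3,610 = 0.7803.
Q* = √(2DS / (H(1 − d/p))) = √(2 × 190,320 × 380 / (8.63 × 0.7803)).
= √(144,643,200 / 6.7343) ≈ 4634.510.

Q* ≈ 4,635 coils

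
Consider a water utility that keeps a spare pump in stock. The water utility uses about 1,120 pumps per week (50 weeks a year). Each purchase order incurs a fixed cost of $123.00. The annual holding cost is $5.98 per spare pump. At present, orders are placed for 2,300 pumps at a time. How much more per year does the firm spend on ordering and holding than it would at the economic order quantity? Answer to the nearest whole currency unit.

Extra cost ≈ $795 per year

Annual demand D = 1,120 × 50 = 56,000.
EOQ = √(2DS/H) = √(2 × 56,000 × 123 / 5.98) ≈ 1517.79.
Cost at Q* = (D/Q*)S + (Q*/2)H = √(2DSH) ≈ $9,076.37.
Cost at Q = 2,300: (56,000/2,300)×123 + (2,300/2)×5.98 = $2,994.78 + $6,877.00 = $9,871.78.
Excess = $9,871.78 − $9,076.37 = $795.41.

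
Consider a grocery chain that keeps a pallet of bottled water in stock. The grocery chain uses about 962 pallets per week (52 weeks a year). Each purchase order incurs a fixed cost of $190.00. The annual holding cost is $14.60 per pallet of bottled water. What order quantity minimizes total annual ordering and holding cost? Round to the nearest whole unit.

Annual demand D = 962 × 52 = 50,024.
EOQ = √(2DS / H) = √(2 × 50,024 × 190 / 14.6).
= √(19,009,120 / 14.6) = √1,301,994.5205 ≈ 1141.050.

Q* ≈ 1,141 pallets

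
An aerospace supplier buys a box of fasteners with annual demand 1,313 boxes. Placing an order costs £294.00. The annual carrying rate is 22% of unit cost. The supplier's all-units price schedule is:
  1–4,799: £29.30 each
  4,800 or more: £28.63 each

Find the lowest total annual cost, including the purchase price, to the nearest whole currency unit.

Holding cost per unit per year at price C is H = 0.22·C.
For each price level, check whether its EOQ is feasible; otherwise the best quantity at that price is the breakpoint.
EOQ at £29.30 = 346.1 (feasible in tier 1): TC = 1,313×£29.30 + (1,313/346.1)×294 + (346.1/2)×0.22×£29.30 = £40,701.73.
EOQ at £28.63 = 350.1 < 4800, so use break Q=4800: TC = 1,313×£28.63 + (1,313/4800.0)×294 + (4800.0/2)×0.22×£28.63 = £52,788.25.
Lowest total cost among the candidates is at Q = 346.1.

TC* ≈ £40,702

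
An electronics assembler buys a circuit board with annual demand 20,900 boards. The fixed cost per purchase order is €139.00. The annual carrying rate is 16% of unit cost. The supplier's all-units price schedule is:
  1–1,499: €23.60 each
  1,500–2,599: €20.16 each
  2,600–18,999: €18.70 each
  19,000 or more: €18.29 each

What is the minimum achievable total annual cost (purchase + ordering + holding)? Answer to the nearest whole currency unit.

TC* ≈ €395,837

Holding cost per unit per year at price C is H = 0.16·C.
Evaluate total cost at each tier's feasible EOQ or, if the EOQ is below the tier, at the tier's minimum quantity.
EOQ at €23.60 = 1240.5 (feasible in tier 1): TC = 20,900×€23.60 + (20,900/1240.5)×139 + (1240.5/2)×0.16×€23.60 = €497,923.94.
EOQ at €20.16 = 1342.1 < 1500, so use break Q=1500: TC = 20,900×€20.16 + (20,900/1500.0)×139 + (1500.0/2)×0.16×€20.16 = €425,699.93.
EOQ at €18.70 = 1393.5 < 2600, so use break Q=2600: TC = 20,900×€18.70 + (20,900/2600.0)×139 + (2600.0/2)×0.16×€18.70 = €395,836.95.
EOQ at €18.29 = 1409.1 < 19000, so use break Q=19000: TC = 20,900×€18.29 + (20,900/19000.0)×139 + (19000.0/2)×0.16×€18.29 = €410,214.70.
Lowest total cost among the candidates is at Q = 2600.0.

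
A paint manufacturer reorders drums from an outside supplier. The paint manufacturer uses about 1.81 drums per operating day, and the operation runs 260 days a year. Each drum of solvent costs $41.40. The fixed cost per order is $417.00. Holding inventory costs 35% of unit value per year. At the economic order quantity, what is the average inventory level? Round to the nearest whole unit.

Average inventory ≈ 82 drums

Annual demand D = 1.81 × 260 = 470.6.
Holding cost H = 0.35 × $41.40 = $14.4900 per unit per year.
EOQ = √(2DS/H) = √(2 × 470.6 × 417 / 14.49) ≈ 164.58.
Average inventory = Q*/2 ≈ 164.58 / 2 = 82.290.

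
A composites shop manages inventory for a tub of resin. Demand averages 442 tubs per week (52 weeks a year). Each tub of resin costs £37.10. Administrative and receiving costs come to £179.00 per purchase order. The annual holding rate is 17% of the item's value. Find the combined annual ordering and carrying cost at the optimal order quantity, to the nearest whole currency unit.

TC* ≈ £7,204

Annual demand D = 442 × 52 = 22,984.
Holding cost H = 0.17 × £37.10 = £6.3070 per unit per year.
Q* = √(2DS/H) = √(2 × 22,984 × 179 / 6.307) ≈ 1142.20.
At the optimum the two cost components are equal, so total cost = 2·(Q*/2)H = Q*·H.
Minimum total = √(2DSH) = √(2 × 22,984 × 179 × 6.307) ≈ 7203.868.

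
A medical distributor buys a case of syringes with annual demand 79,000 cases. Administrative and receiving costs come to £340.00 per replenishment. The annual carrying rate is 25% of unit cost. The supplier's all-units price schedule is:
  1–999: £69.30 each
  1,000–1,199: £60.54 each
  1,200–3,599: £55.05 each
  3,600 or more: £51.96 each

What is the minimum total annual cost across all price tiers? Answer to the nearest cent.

TC* ≈ £4,135,683.11

Holding cost per unit per year at price C is H = 0.25·C.
Evaluate total cost at each tier's feasible EOQ or, if the EOQ is below the tier, at the tier's minimum quantity.
Tier 1 (£69.30): EOQ = 1760.9 exceeds tier's upper bound 999, so this tier is dominated.
Tier 2 (£60.54): EOQ = 1884.0 exceeds tier's upper bound 1199, so this tier is dominated.
EOQ at £55.05 = 1975.7 (feasible in tier 3): TC = 79,000×£55.05 + (79,000/1975.7)×340 + (1975.7/2)×0.25×£55.05 = £4,376,140.47.
EOQ at £51.96 = 2033.6 < 3600, so use break Q=3600: TC = 79,000×£51.96 + (79,000/3600.0)×340 + (3600.0/2)×0.25×£51.96 = £4,135,683.11.
Lowest total cost among the candidates is at Q = 3600.0.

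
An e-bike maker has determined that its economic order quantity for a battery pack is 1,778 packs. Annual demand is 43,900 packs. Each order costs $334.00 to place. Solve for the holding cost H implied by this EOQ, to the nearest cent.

Invert the EOQ relation Q*² = 2DS/H.
From Q* = √(2DS/H): H = 2DS / Q*² = 2 × 43,900 × 334 / 1,778² = 9.2764.

H ≈ $9.28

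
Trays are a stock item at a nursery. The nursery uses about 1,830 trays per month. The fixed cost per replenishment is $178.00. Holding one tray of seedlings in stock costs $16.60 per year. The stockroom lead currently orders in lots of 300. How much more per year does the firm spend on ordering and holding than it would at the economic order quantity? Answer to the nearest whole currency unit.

Extra cost ≈ $4,128 per year

Annual demand D = 1,830 × 12 = 21,960.
EOQ = √(2DS/H) = √(2 × 21,960 × 178 / 16.6) ≈ 686.26.
Cost at Q* = (D/Q*)S + (Q*/2)H = √(2DSH) ≈ $11,391.87.
Cost at Q = 300: (21,960/300)×178 + (300/2)×16.6 = $13,029.60 + $2,490.00 = $15,519.60.
Excess = $15,519.60 − $11,391.87 = $4,127.73.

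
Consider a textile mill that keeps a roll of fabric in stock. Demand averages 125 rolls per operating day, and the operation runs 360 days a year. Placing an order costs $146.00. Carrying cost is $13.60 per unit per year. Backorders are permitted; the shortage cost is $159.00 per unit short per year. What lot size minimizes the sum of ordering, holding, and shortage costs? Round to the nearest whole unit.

Q* ≈ 1,024 rolls

Annual demand D = 125 × 360 = 45,000.
With planned backorders, Q* = √(2DS/H) · √((H+B)/B).
√(2DS/H) = √(2 × 45,000 × 146 / 13.6) = 982.943.
√((H+B)/B) = √((13.6+159)/159) = 1.0419.
Q* ≈ 1024.118.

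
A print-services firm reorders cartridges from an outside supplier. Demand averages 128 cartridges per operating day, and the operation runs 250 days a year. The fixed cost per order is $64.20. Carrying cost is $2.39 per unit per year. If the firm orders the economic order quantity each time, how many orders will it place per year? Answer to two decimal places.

Annual demand D = 128 × 250 = 32,000.
The optimal lot size = √(2DS/H) = √(2 × 32,000 × 64.2 / 2.39) ≈ 1311.17.
Orders per year = D / Q* = 32,000 / 1311.17 ≈ 24.406.

N ≈ 24.41 orders per year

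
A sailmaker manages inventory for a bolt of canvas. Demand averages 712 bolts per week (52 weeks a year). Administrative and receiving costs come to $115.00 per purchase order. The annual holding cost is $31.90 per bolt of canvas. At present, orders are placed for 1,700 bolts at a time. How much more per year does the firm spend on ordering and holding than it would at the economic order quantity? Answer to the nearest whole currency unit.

Annual demand D = 712 × 52 = 37,024.
EOQ = √(2DS/H) = √(2 × 37,024 × 115 / 31.9) ≈ 516.67.
Cost at Q* = (D/Q*)S + (Q*/2)H = √(2DSH) ≈ $16,481.66.
Cost at Q = 1,700: (37,024/1,700)×115 + (1,700/2)×31.9 = $2,504.56 + $27,115.00 = $29,619.56.
Excess = $29,619.56 − $16,481.66 = $13,137.91.

Extra cost ≈ $13,138 per year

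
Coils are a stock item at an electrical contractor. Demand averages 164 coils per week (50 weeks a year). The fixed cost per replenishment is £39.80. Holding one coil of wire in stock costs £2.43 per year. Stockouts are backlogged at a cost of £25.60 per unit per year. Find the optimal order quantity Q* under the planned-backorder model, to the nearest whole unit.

Q* ≈ 542 coils

Annual demand D = 164 × 50 = 8,200.
With planned backorders, Q* = √(2DS/H) · √((H+B)/B).
√(2DS/H) = √(2 × 8,200 × 39.8 / 2.43) = 518.275.
√((H+B)/B) = √((2.43+25.6)/25.6) = 1.0464.
Q* ≈ 542.315.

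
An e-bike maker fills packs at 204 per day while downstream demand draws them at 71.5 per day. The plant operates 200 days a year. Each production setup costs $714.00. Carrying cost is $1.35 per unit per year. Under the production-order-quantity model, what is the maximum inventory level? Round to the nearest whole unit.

I_max ≈ 3,134 packs

Annual demand D = 71.5 × 200 = 14,300.
Production build-up factor (1 − d/p) = 1 − 71.5/204 = 0.6495.
Q* = √(2DS / (H(1 − d/p))) = √(2 × 14,300 × 714 / (1.35 × 0.6495)).
= √(20,420,400 / 0.8768) ≈ 4825.834.
Maximum inventory = Q*(1 − d/p) = 4825.834 × 0.6495 ≈ 3134.427.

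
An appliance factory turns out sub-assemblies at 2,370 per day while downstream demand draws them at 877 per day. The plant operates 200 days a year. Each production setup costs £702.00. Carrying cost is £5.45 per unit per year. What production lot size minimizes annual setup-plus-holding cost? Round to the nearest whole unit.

Q* ≈ 8,469 sub-assemblies

Annual demand D = 877 × 200 = 175,400.
Production build-up factor (1 − d/p) = 1 − 877/2,370 = 0.6300.
Q* = √(2DS / (H(1 − d/p))) = √(2 × 175,400 × 702 / (5.45 × 0.6300)).
= √(246,261,600 / 3.4333) ≈ 8469.239.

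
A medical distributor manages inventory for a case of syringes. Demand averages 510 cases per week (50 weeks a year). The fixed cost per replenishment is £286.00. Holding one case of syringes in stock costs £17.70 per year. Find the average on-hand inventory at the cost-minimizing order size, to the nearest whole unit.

Average inventory ≈ 454 cases

Annual demand D = 510 × 50 = 25,500.
The optimal lot size = √(2DS/H) = √(2 × 25,500 × 286 / 17.7) ≈ 907.78.
Average inventory = Q*/2 ≈ 907.78 / 2 = 453.891.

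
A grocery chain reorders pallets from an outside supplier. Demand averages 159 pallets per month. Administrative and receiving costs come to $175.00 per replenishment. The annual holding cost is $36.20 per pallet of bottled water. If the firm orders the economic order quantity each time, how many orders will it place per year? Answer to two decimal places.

N ≈ 14.05 orders per year

Annual demand D = 159 × 12 = 1,908.
Q* = √(2DS/H) = √(2 × 1,908 × 175 / 36.2) ≈ 135.82.
Orders per year = D / Q* = 1,908 / 135.82 ≈ 14.048.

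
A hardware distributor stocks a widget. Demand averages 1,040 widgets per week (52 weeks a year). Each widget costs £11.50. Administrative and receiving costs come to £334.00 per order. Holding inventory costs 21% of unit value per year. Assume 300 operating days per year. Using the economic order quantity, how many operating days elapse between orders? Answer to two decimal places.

T ≈ 21.46 days

Annual demand D = 1,040 × 52 = 54,080.
Holding cost H = 0.21 × £11.50 = £2.4150 per unit per year.
The optimal lot size = √(2DS/H) = √(2 × 54,080 × 334 / 2.415) ≈ 3867.66.
Cycle time = Q*/D × 300 = 3867.66 / 54,080 × 300 ≈ 21.455 days.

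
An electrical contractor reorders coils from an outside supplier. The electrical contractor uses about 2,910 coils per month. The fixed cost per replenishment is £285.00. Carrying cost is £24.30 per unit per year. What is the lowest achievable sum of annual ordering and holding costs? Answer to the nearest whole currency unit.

Annual demand D = 2,910 × 12 = 34,920.
EOQ = √(2DS/H) = √(2 × 34,920 × 285 / 24.3) ≈ 905.05.
At the optimum the two cost components are equal, so total cost = 2·(Q*/2)H = Q*·H.
Minimum total = √(2DSH) = √(2 × 34,920 × 285 × 24.3) ≈ 21992.656.

TC* ≈ £21,993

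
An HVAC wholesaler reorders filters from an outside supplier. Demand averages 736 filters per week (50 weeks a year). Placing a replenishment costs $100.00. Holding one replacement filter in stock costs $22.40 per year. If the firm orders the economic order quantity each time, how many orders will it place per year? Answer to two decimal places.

N ≈ 64.20 orders per year

Annual demand D = 736 × 50 = 36,800.
Q* = √(2DS/H) = √(2 × 36,800 × 100 / 22.4) ≈ 573.21.
Orders per year = D / Q* = 36,800 / 573.21 ≈ 64.200.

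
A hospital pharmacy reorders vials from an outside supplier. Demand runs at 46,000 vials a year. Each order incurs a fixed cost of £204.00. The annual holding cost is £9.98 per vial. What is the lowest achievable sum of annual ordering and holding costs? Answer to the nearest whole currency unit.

TC* ≈ £13,686

Q* = √(2DS/H) = √(2 × 46,000 × 204 / 9.98) ≈ 1371.34.
At Q*, ordering cost (D/Q*)S equals holding cost (Q*/2)H, each = √(DSH/2).
Minimum total = √(2DSH) = √(2 × 46,000 × 204 × 9.98) ≈ 13685.929.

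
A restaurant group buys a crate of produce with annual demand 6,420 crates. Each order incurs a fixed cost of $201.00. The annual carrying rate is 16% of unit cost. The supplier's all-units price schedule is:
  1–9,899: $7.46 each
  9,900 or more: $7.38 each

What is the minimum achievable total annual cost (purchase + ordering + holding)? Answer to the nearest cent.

Holding cost per unit per year at price C is H = 0.16·C.
For each price level, check whether its EOQ is feasible; otherwise the best quantity at that price is the breakpoint.
EOQ at $7.46 = 1470.5 (feasible in tier 1): TC = 6,420×$7.46 + (6,420/1470.5)×201 + (1470.5/2)×0.16×$7.46 = $49,648.33.
EOQ at $7.38 = 1478.4 < 9900, so use break Q=9900: TC = 6,420×$7.38 + (6,420/9900.0)×201 + (9900.0/2)×0.16×$7.38 = $53,354.91.
Lowest total cost among the candidates is at Q = 1470.5.

TC* ≈ $49,648.33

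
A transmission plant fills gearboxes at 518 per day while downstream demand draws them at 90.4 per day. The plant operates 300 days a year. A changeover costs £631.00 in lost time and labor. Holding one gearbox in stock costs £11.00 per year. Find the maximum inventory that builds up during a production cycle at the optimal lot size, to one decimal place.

Annual demand D = 90.4 × 300 = 27,120.
Production build-up factor (1 − d/p) = 1 − 90.4/518 = 0.8255.
Q* = √(2DS / (H(1 − d/p))) = √(2 × 27,120 × 631 / (11 × 0.8255)).
= √(34,225,440 / 9.0803) ≈ 1941.441.
Maximum inventory = Q*(1 − d/p) = 1941.441 × 0.8255 ≈ 1602.626.

I_max ≈ 1,602.6 gearboxes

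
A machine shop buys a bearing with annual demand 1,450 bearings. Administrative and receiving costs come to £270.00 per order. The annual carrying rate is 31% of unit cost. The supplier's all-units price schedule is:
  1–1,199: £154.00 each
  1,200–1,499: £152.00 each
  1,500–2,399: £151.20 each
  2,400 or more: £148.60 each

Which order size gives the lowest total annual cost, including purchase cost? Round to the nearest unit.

Holding cost per unit per year at price C is H = 0.31·C.
Candidates are each tier's EOQ (if it falls in that tier) and each price-break quantity.
EOQ at £154.00 = 128.1 (feasible in tier 1): TC = 1,450×£154.00 + (1,450/128.1)×270 + (128.1/2)×0.31×£154.00 = £229,413.95.
EOQ at £152.00 = 128.9 < 1200, so use break Q=1200: TC = 1,450×£152.00 + (1,450/1200.0)×270 + (1200.0/2)×0.31×£152.00 = £248,998.25.
EOQ at £151.20 = 129.2 < 1500, so use break Q=1500: TC = 1,450×£151.20 + (1,450/1500.0)×270 + (1500.0/2)×0.31×£151.20 = £254,655.00.
EOQ at £148.60 = 130.4 < 2400, so use break Q=2400: TC = 1,450×£148.60 + (1,450/2400.0)×270 + (2400.0/2)×0.31×£148.60 = £270,912.33.
Lowest total cost is £229,413.95 at Q = 128.1.

Q* ≈ 128 bearings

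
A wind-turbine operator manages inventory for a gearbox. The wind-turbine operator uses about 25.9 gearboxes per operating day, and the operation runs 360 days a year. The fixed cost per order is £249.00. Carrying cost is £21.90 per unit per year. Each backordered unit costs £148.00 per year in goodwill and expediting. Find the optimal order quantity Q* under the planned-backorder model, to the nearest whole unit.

Q* ≈ 493 gearboxes

Annual demand D = 25.9 × 360 = 9,324.
With planned backorders, Q* = √(2DS/H) · √((H+B)/B).
√(2DS/H) = √(2 × 9,324 × 249 / 21.9) = 460.462.
√((H+B)/B) = √((21.9+148)/148) = 1.0714.
Q* ≈ 493.355.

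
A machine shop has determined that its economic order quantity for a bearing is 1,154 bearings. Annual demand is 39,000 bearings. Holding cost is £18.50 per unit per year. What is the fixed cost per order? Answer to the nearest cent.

Invert the EOQ relation Q*² = 2DS/H.
From Q* = √(2DS/H): S = Q*²H / (2D) = 1,154² × 18.5 / (2 × 39,000) = 315.8557.

S ≈ £315.86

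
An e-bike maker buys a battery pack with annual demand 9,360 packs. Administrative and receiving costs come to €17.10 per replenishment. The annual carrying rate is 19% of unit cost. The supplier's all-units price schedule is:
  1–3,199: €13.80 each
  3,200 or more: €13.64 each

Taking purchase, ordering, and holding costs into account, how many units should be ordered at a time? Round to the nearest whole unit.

Holding cost per unit per year at price C is H = 0.19·C.
Candidates are each tier's EOQ (if it falls in that tier) and each price-break quantity.
EOQ at €13.80 = 349.4 (feasible in tier 1): TC = 9,360×€13.80 + (9,360/349.4)×17.1 + (349.4/2)×0.19×€13.80 = €130,084.15.
EOQ at €13.64 = 351.5 < 3200, so use break Q=3200: TC = 9,360×€13.64 + (9,360/3200.0)×17.1 + (3200.0/2)×0.19×€13.64 = €131,866.98.
Lowest total cost is €130,084.15 at Q = 349.4.

Q* ≈ 349 packs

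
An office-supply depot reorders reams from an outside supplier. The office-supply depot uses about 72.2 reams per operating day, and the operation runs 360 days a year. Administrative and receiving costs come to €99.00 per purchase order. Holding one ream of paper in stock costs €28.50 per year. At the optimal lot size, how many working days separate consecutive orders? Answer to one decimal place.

T ≈ 5.9 days

Annual demand D = 72.2 × 360 = 25,992.
Q* = √(2DS/H) = √(2 × 25,992 × 99 / 28.5) ≈ 424.94.
Cycle time = Q*/D × 360 = 424.94 / 25,992 × 360 ≈ 5.886 days.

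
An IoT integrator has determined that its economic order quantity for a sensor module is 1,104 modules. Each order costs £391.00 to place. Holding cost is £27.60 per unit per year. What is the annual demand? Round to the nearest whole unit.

D ≈ 43,017 modules per year

Invert the EOQ relation Q*² = 2DS/H.
From Q* = √(2DS/H): D = Q*²H / (2S) = 1,104² × 27.6 / (2 × 391) = 43017.035.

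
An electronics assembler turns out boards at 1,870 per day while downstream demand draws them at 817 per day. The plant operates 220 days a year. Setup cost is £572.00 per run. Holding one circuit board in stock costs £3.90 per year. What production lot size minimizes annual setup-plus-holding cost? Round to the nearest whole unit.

Q* ≈ 9,676 boards

Annual demand D = 817 × 220 = 179,740.
Production build-up factor (1 − d/p) = 1 − 817/1,870 = 0.5631.
Q* = √(2DS / (H(1 − d/p))) = √(2 × 179,740 × 572 / (3.9 × 0.5631)).
= √(205,622,560 / 2.1961) ≈ 9676.308.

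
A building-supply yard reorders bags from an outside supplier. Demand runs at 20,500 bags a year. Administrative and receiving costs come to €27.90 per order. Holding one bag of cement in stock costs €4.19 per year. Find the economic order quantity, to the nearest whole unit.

Q* ≈ 523 bags

EOQ = √(2DS / H) = √(2 × 20,500 × 27.9 / 4.19).
= √(1,143,900 / 4.19) = √273,007.1599 ≈ 522.501.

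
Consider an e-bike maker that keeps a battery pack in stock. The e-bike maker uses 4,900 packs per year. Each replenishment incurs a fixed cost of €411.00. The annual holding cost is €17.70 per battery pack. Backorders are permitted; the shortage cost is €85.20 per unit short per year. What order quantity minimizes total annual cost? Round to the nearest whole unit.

Q* ≈ 524 packs

With planned backorders, Q* = √(2DS/H) · √((H+B)/B).
√(2DS/H) = √(2 × 4,900 × 411 / 17.7) = 477.032.
√((H+B)/B) = √((17.7+85.2)/85.2) = 1.0990.
Q* ≈ 524.246.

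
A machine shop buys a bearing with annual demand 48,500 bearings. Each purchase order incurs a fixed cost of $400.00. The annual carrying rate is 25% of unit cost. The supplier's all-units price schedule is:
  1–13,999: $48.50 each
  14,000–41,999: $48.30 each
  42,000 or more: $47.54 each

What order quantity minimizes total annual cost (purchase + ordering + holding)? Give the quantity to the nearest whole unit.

Holding cost per unit per year at price C is H = 0.25·C.
Candidates are each tier's EOQ (if it falls in that tier) and each price-break quantity.
EOQ at $48.50 = 1788.9 (feasible in tier 1): TC = 48,500×$48.50 + (48,500/1788.9)×400 + (1788.9/2)×0.25×$48.50 = $2,373,939.86.
EOQ at $48.30 = 1792.6 < 14000, so use break Q=14000: TC = 48,500×$48.30 + (48,500/14000.0)×400 + (14000.0/2)×0.25×$48.30 = $2,428,460.71.
EOQ at $47.54 = 1806.8 < 42000, so use break Q=42000: TC = 48,500×$47.54 + (48,500/42000.0)×400 + (42000.0/2)×0.25×$47.54 = $2,555,736.90.
Lowest total cost is $2,373,939.86 at Q = 1788.9.

Q* ≈ 1,789 bearings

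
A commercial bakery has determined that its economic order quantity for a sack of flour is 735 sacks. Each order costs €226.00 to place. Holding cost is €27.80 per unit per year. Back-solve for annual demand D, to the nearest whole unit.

Squaring Q* = √(2DS/H) gives Q*² = 2DS/H.
From Q* = √(2DS/H): D = Q*²H / (2S) = 735² × 27.8 / (2 × 226) = 33226.228.

D ≈ 33,226 sacks per year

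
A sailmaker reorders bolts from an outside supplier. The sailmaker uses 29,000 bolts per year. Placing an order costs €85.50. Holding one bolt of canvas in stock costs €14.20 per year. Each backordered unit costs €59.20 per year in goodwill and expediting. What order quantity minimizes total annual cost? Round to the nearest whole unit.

With planned backorders, Q* = √(2DS/H) · √((H+B)/B).
√(2DS/H) = √(2 × 29,000 × 85.5 / 14.2) = 590.953.
√((H+B)/B) = √((14.2+59.2)/59.2) = 1.1135.
Q* ≈ 658.021.

Q* ≈ 658 bolts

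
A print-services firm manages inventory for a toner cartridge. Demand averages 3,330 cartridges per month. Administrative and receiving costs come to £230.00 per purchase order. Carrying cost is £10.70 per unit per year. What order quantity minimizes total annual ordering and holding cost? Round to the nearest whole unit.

Q* ≈ 1,311 cartridges

Annual demand D = 3,330 × 12 = 39,960.
EOQ = √(2DS / H) = √(2 × 39,960 × 230 / 10.7).
= √(18,381,600 / 10.7) = √1,717,906.5421 ≈ 1310.689.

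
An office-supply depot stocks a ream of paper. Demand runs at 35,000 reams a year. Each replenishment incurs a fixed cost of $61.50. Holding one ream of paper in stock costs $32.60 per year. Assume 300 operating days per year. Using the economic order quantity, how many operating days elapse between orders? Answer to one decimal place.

The optimal lot size = √(2DS/H) = √(2 × 35,000 × 61.5 / 32.6) ≈ 363.39.
Cycle time = Q*/D × 300 = 363.39 / 35,000 × 300 ≈ 3.115 days.

T ≈ 3.1 days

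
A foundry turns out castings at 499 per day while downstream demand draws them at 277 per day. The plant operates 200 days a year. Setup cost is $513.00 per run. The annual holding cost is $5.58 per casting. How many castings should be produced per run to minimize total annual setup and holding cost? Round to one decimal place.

Annual demand D = 277 × 200 = 55,400.
Production build-up factor (1 − d/p) = 1 − 277/499 = 0.4449.
Q* = √(2DS / (H(1 − d/p))) = √(2 × 55,400 × 513 / (5.58 × 0.4449)).
= √(56,840,400 / 2.4825) ≈ 4785.036.

Q* ≈ 4,785.0 castings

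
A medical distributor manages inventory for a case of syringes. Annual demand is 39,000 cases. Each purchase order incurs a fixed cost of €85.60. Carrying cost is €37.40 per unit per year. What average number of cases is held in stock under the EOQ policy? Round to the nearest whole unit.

The optimal lot size = √(2DS/H) = √(2 × 39,000 × 85.6 / 37.4) ≈ 422.52.
Average inventory = Q*/2 ≈ 422.52 / 2 = 211.261.

Average inventory ≈ 211 cases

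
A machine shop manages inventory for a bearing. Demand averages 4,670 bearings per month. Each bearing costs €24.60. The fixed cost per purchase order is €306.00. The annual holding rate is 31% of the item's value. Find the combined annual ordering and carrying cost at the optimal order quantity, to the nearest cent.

Annual demand D = 4,670 × 12 = 56,040.
Holding cost H = 0.31 × €24.60 = €7.6260 per unit per year.
Q* = √(2DS/H) = √(2 × 56,040 × 306 / 7.626) ≈ 2120.69.
At Q*, ordering cost (D/Q*)S equals holding cost (Q*/2)H, each = √(DSH/2).
Minimum total = √(2DSH) = √(2 × 56,040 × 306 × 7.626) ≈ 16172.352.

TC* ≈ €16,172.35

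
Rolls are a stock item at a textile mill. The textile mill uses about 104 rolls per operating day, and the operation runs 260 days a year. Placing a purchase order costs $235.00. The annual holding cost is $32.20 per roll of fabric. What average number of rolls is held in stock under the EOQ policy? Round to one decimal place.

Annual demand D = 104 × 260 = 27,040.
EOQ = √(2DS/H) = √(2 × 27,040 × 235 / 32.2) ≈ 628.24.
Average inventory = Q*/2 ≈ 628.24 / 2 = 314.119.

Average inventory ≈ 314.1 rolls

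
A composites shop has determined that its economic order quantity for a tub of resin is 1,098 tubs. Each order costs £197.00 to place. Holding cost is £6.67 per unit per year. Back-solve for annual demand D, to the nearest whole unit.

Squaring Q* = √(2DS/H) gives Q*² = 2DS/H.
From Q* = √(2DS/H): D = Q*²H / (2S) = 1,098² × 6.67 / (2 × 197) = 20409.591.

D ≈ 20,410 tubs per year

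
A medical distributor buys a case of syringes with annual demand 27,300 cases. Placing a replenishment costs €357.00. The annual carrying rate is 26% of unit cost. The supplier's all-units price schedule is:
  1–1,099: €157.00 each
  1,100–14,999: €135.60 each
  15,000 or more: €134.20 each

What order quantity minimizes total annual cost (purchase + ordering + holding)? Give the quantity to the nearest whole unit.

Q* ≈ 1,100 cases

Holding cost per unit per year at price C is H = 0.26·C.
For each price level, check whether its EOQ is feasible; otherwise the best quantity at that price is the breakpoint.
EOQ at €157.00 = 691.0 (feasible in tier 1): TC = 27,300×€157.00 + (27,300/691.0)×357 + (691.0/2)×0.26×€157.00 = €4,314,307.65.
EOQ at €135.60 = 743.6 < 1100, so use break Q=1100: TC = 27,300×€135.60 + (27,300/1100.0)×357 + (1100.0/2)×0.26×€135.60 = €3,730,130.89.
EOQ at €134.20 = 747.4 < 15000, so use break Q=15000: TC = 27,300×€134.20 + (27,300/15000.0)×357 + (15000.0/2)×0.26×€134.20 = €3,925,999.74.
Lowest total cost is €3,730,130.89 at Q = 1100.0.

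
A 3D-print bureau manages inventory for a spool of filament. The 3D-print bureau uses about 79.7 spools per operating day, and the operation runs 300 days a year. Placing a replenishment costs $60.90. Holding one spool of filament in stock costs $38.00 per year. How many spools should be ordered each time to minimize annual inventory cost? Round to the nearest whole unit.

Q* ≈ 277 spools

Annual demand D = 79.7 × 300 = 23,910.
EOQ = √(2DS / H) = √(2 × 23,910 × 60.9 / 38).
= √(2,912,238 / 38) = √76,637.8421 ≈ 276.835.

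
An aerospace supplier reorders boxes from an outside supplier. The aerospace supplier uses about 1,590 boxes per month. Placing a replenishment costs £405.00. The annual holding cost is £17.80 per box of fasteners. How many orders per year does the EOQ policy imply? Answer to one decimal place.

N ≈ 20.5 orders per year

Annual demand D = 1,590 × 12 = 19,080.
Q* = √(2DS/H) = √(2 × 19,080 × 405 / 17.8) ≈ 931.80.
Orders per year = D / Q* = 19,080 / 931.80 ≈ 20.477.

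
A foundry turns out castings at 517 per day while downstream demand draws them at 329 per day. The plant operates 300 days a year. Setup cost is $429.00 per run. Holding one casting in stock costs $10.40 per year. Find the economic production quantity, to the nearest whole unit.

Q* ≈ 4,732 castings

Annual demand D = 329 × 300 = 98,700.
Production build-up factor (1 − d/p) = 1 − 329/517 = 0.3636.
Q* = √(2DS / (H(1 − d/p))) = √(2 × 98,700 × 429 / (10.4 × 0.3636)).
= √(84,684,600 / 3.7818) ≈ 4732.078.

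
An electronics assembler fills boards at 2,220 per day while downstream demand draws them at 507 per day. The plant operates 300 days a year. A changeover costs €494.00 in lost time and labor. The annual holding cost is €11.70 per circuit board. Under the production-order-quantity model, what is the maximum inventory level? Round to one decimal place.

I_max ≈ 3,148.1 boards

Annual demand D = 507 × 300 = 152,100.
Production build-up factor (1 − d/p) = 1 − 507/2,220 = 0.7716.
Q* = √(2DS / (H(1 − d/p))) = √(2 × 152,100 × 494 / (11.7 × 0.7716)).
= √(150,274,800 / 9.028) ≈ 4079.885.
Maximum inventory = Q*(1 − d/p) = 4079.885 × 0.7716 ≈ 3148.128.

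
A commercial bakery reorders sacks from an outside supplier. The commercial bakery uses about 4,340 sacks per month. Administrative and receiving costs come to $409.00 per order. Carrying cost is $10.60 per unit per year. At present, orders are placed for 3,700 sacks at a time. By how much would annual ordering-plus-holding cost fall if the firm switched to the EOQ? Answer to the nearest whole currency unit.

Extra cost ≈ $4,117 per year

Annual demand D = 4,340 × 12 = 52,080.
EOQ = √(2DS/H) = √(2 × 52,080 × 409 / 10.6) ≈ 2004.75.
Cost at Q* = (D/Q*)S + (Q*/2)H = √(2DSH) ≈ $21,250.30.
Cost at Q = 3,700: (52,080/3,700)×409 + (3,700/2)×10.6 = $5,756.95 + $19,610.00 = $25,366.95.
Excess = $25,366.95 − $21,250.30 = $4,116.65.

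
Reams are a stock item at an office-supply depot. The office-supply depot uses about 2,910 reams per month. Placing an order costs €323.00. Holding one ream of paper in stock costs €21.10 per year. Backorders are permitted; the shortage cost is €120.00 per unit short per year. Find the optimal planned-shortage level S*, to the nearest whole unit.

S* ≈ 168 reams

Annual demand D = 2,910 × 12 = 34,920.
With planned backorders, Q* = √(2DS/H) · √((H+B)/B).
√(2DS/H) = √(2 × 34,920 × 323 / 21.1) = 1033.980.
√((H+B)/B) = √((21.1+120)/120) = 1.0844.
Q* ≈ 1121.205.
S* = Q* · H/(H+B) = 1121.205 × 21.1/141.1 ≈ 167.664.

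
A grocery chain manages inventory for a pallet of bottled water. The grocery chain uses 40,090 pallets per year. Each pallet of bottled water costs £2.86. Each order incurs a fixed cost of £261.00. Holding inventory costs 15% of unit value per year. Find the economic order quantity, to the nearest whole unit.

Holding cost H = 0.15 × £2.86 = £0.4290 per unit per year.
EOQ = √(2DS / H) = √(2 × 40,090 × 261 / 0.429).
= √(20,926,980 / 0.429) = √48,780,839.1608 ≈ 6984.328.

Q* ≈ 6,984 pallets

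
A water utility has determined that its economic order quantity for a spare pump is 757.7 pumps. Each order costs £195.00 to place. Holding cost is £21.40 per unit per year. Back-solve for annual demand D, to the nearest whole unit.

D ≈ 31,502 pumps per year

Invert the EOQ relation Q*² = 2DS/H.
From Q* = √(2DS/H): D = Q*²H / (2S) = 757.7² × 21.4 / (2 × 195) = 31502.407.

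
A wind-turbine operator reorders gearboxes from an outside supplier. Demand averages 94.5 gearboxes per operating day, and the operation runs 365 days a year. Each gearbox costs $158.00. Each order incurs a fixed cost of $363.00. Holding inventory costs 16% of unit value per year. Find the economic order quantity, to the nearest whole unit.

Q* ≈ 995 gearboxes

Annual demand D = 94.5 × 365 = 34,492.5.
Holding cost H = 0.16 × $158.00 = $25.2800 per unit per year.
EOQ = √(2DS / H) = √(2 × 34,492.5 × 363 / 25.28).
= √(25,041,555 / 25.28) = √990,567.8402 ≈ 995.273.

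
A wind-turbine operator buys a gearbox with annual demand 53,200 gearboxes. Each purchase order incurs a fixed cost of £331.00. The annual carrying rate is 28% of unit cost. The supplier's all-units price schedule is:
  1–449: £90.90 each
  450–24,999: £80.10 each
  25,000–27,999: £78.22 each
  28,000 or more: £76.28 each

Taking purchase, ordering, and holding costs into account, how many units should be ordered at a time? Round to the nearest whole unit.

Holding cost per unit per year at price C is H = 0.28·C.
Candidates are each tier's EOQ (if it falls in that tier) and each price-break quantity.
Tier 1 (£90.90): EOQ = 1176.3 exceeds tier's upper bound 449, so this tier is dominated.
EOQ at £80.10 = 1253.1 (feasible in tier 2): TC = 53,200×£80.10 + (53,200/1253.1)×331 + (1253.1/2)×0.28×£80.10 = £4,289,424.77.
EOQ at £78.22 = 1268.1 < 25000, so use break Q=25000: TC = 53,200×£78.22 + (53,200/25000.0)×331 + (25000.0/2)×0.28×£78.22 = £4,435,778.37.
EOQ at £76.28 = 1284.1 < 28000, so use break Q=28000: TC = 53,200×£76.28 + (53,200/28000.0)×331 + (28000.0/2)×0.28×£76.28 = £4,357,742.50.
Lowest total cost is £4,289,424.77 at Q = 1253.1.

Q* ≈ 1,253 gearboxes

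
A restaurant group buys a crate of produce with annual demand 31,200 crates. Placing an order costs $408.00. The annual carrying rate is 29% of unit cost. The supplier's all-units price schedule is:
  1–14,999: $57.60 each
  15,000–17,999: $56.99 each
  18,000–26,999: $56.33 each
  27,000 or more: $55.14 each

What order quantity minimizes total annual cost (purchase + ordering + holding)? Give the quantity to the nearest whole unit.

Holding cost per unit per year at price C is H = 0.29·C.
Candidates are each tier's EOQ (if it falls in that tier) and each price-break quantity.
EOQ at $57.60 = 1234.6 (feasible in tier 1): TC = 31,200×$57.60 + (31,200/1234.6)×408 + (1234.6/2)×0.29×$57.60 = $1,817,742.09.
EOQ at $56.99 = 1241.1 < 15000, so use break Q=15000: TC = 31,200×$56.99 + (31,200/15000.0)×408 + (15000.0/2)×0.29×$56.99 = $1,902,889.89.
EOQ at $56.33 = 1248.4 < 18000, so use break Q=18000: TC = 31,200×$56.33 + (31,200/18000.0)×408 + (18000.0/2)×0.29×$56.33 = $1,905,224.50.
EOQ at $55.14 = 1261.8 < 27000, so use break Q=27000: TC = 31,200×$55.14 + (31,200/27000.0)×408 + (27000.0/2)×0.29×$55.14 = $1,936,712.57.
Lowest total cost is $1,817,742.09 at Q = 1234.6.

Q* ≈ 1,235 crates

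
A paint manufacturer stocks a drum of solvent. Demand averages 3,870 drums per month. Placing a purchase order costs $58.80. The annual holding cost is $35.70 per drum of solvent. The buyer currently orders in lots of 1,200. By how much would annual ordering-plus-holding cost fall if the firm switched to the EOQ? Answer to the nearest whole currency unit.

Annual demand D = 3,870 × 12 = 46,440.
EOQ = √(2DS/H) = √(2 × 46,440 × 58.8 / 35.7) ≈ 391.13.
Cost at Q* = (D/Q*)S + (Q*/2)H = √(2DSH) ≈ $13,963.17.
Cost at Q = 1,200: (46,440/1,200)×58.8 + (1,200/2)×35.7 = $2,275.56 + $21,420.00 = $23,695.56.
Excess = $23,695.56 − $13,963.17 = $9,732.39.

Extra cost ≈ $9,732 per year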